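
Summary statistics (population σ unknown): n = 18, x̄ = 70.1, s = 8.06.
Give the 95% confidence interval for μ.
(66.09, 74.11)

t-interval (σ unknown):
df = n - 1 = 17
t* = 2.110 for 95% confidence

Margin of error = t* · s/√n = 2.110 · 8.06/√18 = 4.01

CI: (66.09, 74.11)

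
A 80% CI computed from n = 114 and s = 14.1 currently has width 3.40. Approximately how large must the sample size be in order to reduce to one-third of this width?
n ≈ 1026

CI width ∝ 1/√n
To reduce width by factor 3, need √n to grow by 3 → need 3² = 9 times as many samples.

Current: n = 114, width = 3.40
New: n = 1026, width ≈ 1.13

Width reduced by factor of 3.40/1.13 = 3.01.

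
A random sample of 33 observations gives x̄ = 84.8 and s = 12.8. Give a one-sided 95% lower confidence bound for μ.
μ ≥ 81.03

Lower bound (one-sided):
t* = 1.694 (one-sided for 95%)
Lower bound = x̄ - t* · s/√n = 84.8 - 1.694 · 12.8/√33 = 81.03

We are 95% confident that μ ≥ 81.03.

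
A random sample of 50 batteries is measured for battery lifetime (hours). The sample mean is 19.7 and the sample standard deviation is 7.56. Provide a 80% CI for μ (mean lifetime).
(18.31, 21.09)

t-interval (σ unknown):
df = n - 1 = 49
t* = 1.299 for 80% confidence

Margin of error = t* · s/√n = 1.299 · 7.56/√50 = 1.39

CI: (18.31, 21.09)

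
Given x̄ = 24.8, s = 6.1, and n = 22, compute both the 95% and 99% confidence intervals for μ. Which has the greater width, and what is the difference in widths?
99% CI is wider by 1.95

df = 21
95% CI: t* = 2.080, (22.09, 27.51), width = 2 · t* · s/√n = 5.41
99% CI: t* = 2.831, (21.12, 28.48), width = 2 · t* · s/√n = 7.36

The 99% CI is wider by 7.36 - 5.41 = 1.95.
Higher confidence requires a wider interval.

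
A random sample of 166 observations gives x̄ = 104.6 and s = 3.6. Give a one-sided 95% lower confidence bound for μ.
μ ≥ 104.14

Lower bound (one-sided):
t* = 1.654 (one-sided for 95%)
Lower bound = x̄ - t* · s/√n = 104.6 - 1.654 · 3.6/√166 = 104.14

We are 95% confident that μ ≥ 104.14.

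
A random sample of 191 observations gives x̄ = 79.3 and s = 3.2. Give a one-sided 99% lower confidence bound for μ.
μ ≥ 78.76

Lower bound (one-sided):
t* = 2.346 (one-sided for 99%)
Lower bound = x̄ - t* · s/√n = 79.3 - 2.346 · 3.2/√191 = 78.76

We are 99% confident that μ ≥ 78.76.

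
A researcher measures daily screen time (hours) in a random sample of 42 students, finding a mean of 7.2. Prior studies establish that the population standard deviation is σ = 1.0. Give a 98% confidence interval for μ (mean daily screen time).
(6.84, 7.56)

z-interval (σ known):
z* = 2.326 for 98% confidence

Margin of error = z* · σ/√n = 2.326 · 1.0/√42 = 0.36

CI: (7.2 - 0.36, 7.2 + 0.36) = (6.84, 7.56)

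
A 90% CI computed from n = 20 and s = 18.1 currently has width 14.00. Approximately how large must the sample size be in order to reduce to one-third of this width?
n ≈ 180

CI width ∝ 1/√n
To reduce width by factor 3, need √n to grow by 3 → need 3² = 9 times as many samples.

Current: n = 20, width = 14.00
New: n = 180, width ≈ 4.46

Width reduced by factor of 14.00/4.46 = 3.14.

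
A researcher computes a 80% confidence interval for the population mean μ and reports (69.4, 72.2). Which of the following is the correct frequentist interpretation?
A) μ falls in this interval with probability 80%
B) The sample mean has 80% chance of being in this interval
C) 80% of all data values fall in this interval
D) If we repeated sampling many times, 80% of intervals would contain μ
D

A) Wrong — μ is fixed; the randomness lives in the interval, not in μ.
B) Wrong — x̄ is observed and sits in the interval by construction.
C) Wrong — a CI is about the parameter μ, not individual data values.
D) Correct — this is the frequentist long-run coverage interpretation.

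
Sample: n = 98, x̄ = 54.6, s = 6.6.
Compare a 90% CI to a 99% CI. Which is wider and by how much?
99% CI is wider by 1.29

df = 97
90% CI: t* = 1.661, (53.49, 55.71), width = 2 · t* · s/√n = 2.21
99% CI: t* = 2.627, (52.85, 56.35), width = 2 · t* · s/√n = 3.50

The 99% CI is wider by 3.50 - 2.21 = 1.29.
Higher confidence requires a wider interval.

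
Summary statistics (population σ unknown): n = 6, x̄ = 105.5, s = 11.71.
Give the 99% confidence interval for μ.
(86.22, 124.78)

t-interval (σ unknown):
df = n - 1 = 5
t* = 4.032 for 99% confidence

Margin of error = t* · s/√n = 4.032 · 11.71/√6 = 19.28

CI: (86.22, 124.78)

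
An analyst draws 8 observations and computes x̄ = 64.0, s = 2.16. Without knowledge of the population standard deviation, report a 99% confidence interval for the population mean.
(61.33, 66.67)

t-interval (σ unknown):
df = n - 1 = 7
t* = 3.499 for 99% confidence

Margin of error = t* · s/√n = 3.499 · 2.16/√8 = 2.67

CI: (61.33, 66.67)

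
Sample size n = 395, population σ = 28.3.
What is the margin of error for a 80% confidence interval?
Margin of error = 1.83

Margin of error = z* · σ/√n
= 1.282 · 28.3/√395
= 1.282 · 28.3/19.8746
= 1.83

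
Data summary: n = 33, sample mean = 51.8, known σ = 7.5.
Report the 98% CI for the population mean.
(48.76, 54.84)

z-interval (σ known):
z* = 2.326 for 98% confidence

Margin of error = z* · σ/√n = 2.326 · 7.5/√33 = 3.04

CI: (51.8 - 3.04, 51.8 + 3.04) = (48.76, 54.84)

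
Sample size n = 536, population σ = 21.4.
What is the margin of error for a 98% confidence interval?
Margin of error = 2.15

Margin of error = z* · σ/√n
= 2.326 · 21.4/√536
= 2.326 · 21.4/23.1517
= 2.15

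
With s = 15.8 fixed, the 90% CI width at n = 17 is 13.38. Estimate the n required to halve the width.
n ≈ 68

CI width ∝ 1/√n
To reduce width by factor 2, need √n to grow by 2 → need 2² = 4 times as many samples.

Current: n = 17, width = 13.38
New: n = 68, width ≈ 6.39

Width reduced by factor of 13.38/6.39 = 2.09.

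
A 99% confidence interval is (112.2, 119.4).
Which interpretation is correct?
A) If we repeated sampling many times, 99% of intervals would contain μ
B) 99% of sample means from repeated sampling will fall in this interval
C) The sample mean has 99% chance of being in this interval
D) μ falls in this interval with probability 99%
A

A) Correct — this is the frequentist long-run coverage interpretation.
B) Wrong — coverage applies to intervals containing μ, not to future x̄ values.
C) Wrong — x̄ is observed and sits in the interval by construction.
D) Wrong — μ is fixed; the randomness lives in the interval, not in μ.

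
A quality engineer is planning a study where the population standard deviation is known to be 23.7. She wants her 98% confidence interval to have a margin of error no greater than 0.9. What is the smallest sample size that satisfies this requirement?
n ≥ 3752

For margin E ≤ 0.9:
n ≥ (z* · σ / E)²
n ≥ (2.326 · 23.7 / 0.9)²
n ≥ 3751.73

Minimum n = 3752 (rounding up)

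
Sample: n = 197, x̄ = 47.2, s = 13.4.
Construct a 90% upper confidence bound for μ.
μ ≤ 48.43

Upper bound (one-sided):
t* = 1.286 (one-sided for 90%)
Upper bound = x̄ + t* · s/√n = 47.2 + 1.286 · 13.4/√197 = 48.43

We are 90% confident that μ ≤ 48.43.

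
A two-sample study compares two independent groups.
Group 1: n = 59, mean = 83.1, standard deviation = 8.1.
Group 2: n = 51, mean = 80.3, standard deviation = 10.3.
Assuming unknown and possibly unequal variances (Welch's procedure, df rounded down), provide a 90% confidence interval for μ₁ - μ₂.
(-0.17, 5.77)

Difference: x̄₁ - x̄₂ = 2.80
SE = √(s₁²/n₁ + s₂²/n₂) = √(8.1²/59 + 10.3²/51) = 1.7867
df = 94.47 → 94 (Welch–Satterthwaite, rounded down)
t* = 1.661

CI: 2.80 ± 1.661 · 1.7867 = 2.80 ± 2.97 = (-0.17, 5.77)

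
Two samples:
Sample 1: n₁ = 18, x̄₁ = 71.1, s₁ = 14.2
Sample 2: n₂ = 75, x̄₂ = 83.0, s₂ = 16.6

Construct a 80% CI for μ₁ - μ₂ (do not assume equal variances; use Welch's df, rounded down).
(-16.96, -6.84)

Difference: x̄₁ - x̄₂ = -11.90
SE = √(s₁²/n₁ + s₂²/n₂) = √(14.2²/18 + 16.6²/75) = 3.8570
df = 29.26 → 29 (Welch–Satterthwaite, rounded down)
t* = 1.311

CI: -11.90 ± 1.311 · 3.8570 = -11.90 ± 5.06 = (-16.96, -6.84)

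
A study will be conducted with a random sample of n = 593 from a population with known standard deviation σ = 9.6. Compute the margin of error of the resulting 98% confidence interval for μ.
Margin of error = 0.92

Margin of error = z* · σ/√n
= 2.326 · 9.6/√593
= 2.326 · 9.6/24.3516
= 0.92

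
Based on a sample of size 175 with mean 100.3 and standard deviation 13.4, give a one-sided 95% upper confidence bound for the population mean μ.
μ ≤ 101.98

Upper bound (one-sided):
t* = 1.654 (one-sided for 95%)
Upper bound = x̄ + t* · s/√n = 100.3 + 1.654 · 13.4/√175 = 101.98

We are 95% confident that μ ≤ 101.98.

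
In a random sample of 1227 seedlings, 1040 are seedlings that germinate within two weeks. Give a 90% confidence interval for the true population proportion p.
(0.831, 0.864)

Proportion CI:
p̂ = 1040/1227 = 0.84760
SE = √(p̂(1-p̂)/n) = √(0.84760 · 0.15240 / 1227) = 0.01026

z* = 1.645
Margin = z* · SE = 1.645 · 0.01026 = 0.0169

CI: 0.84760 ± 0.0169 = (0.831, 0.864)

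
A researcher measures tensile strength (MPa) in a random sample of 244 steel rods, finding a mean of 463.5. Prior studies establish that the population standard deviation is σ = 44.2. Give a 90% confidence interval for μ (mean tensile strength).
(458.85, 468.15)

z-interval (σ known):
z* = 1.645 for 90% confidence

Margin of error = z* · σ/√n = 1.645 · 44.2/√244 = 4.65

CI: (463.5 - 4.65, 463.5 + 4.65) = (458.85, 468.15)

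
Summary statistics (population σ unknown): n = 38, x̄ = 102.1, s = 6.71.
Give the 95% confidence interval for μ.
(99.89, 104.31)

t-interval (σ unknown):
df = n - 1 = 37
t* = 2.026 for 95% confidence

Margin of error = t* · s/√n = 2.026 · 6.71/√38 = 2.21

CI: (99.89, 104.31)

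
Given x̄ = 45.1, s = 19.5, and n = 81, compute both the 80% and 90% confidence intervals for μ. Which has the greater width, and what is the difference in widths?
90% CI is wider by 1.61

df = 80
80% CI: t* = 1.292, (42.30, 47.90), width = 2 · t* · s/√n = 5.60
90% CI: t* = 1.664, (41.49, 48.71), width = 2 · t* · s/√n = 7.21

The 90% CI is wider by 7.21 - 5.60 = 1.61.
Higher confidence requires a wider interval.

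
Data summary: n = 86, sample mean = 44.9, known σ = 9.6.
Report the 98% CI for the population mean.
(42.49, 47.31)

z-interval (σ known):
z* = 2.326 for 98% confidence

Margin of error = z* · σ/√n = 2.326 · 9.6/√86 = 2.41

CI: (44.9 - 2.41, 44.9 + 2.41) = (42.49, 47.31)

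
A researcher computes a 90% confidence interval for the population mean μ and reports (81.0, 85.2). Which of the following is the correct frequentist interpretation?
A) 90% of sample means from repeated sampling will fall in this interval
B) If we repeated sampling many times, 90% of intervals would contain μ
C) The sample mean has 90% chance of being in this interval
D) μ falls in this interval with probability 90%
B

A) Wrong — coverage applies to intervals containing μ, not to future x̄ values.
B) Correct — this is the frequentist long-run coverage interpretation.
C) Wrong — x̄ is observed and sits in the interval by construction.
D) Wrong — μ is fixed; the randomness lives in the interval, not in μ.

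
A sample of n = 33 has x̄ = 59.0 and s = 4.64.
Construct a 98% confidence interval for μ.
(57.02, 60.98)

t-interval (σ unknown):
df = n - 1 = 32
t* = 2.449 for 98% confidence

Margin of error = t* · s/√n = 2.449 · 4.64/√33 = 1.98

CI: (57.02, 60.98)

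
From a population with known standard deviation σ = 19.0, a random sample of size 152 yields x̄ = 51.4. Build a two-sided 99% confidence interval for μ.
(47.43, 55.37)

z-interval (σ known):
z* = 2.576 for 99% confidence

Margin of error = z* · σ/√n = 2.576 · 19.0/√152 = 3.97

CI: (51.4 - 3.97, 51.4 + 3.97) = (47.43, 55.37)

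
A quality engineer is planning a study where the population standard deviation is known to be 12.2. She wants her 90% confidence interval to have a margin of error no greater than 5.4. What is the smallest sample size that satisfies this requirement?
n ≥ 14

For margin E ≤ 5.4:
n ≥ (z* · σ / E)²
n ≥ (1.645 · 12.2 / 5.4)²
n ≥ 13.81

Minimum n = 14 (rounding up)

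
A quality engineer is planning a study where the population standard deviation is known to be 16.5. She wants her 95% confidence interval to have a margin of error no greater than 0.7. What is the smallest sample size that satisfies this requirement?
n ≥ 2135

For margin E ≤ 0.7:
n ≥ (z* · σ / E)²
n ≥ (1.960 · 16.5 / 0.7)²
n ≥ 2134.44

Minimum n = 2135 (rounding up)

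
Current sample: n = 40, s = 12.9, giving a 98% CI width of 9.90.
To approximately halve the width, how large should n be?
n ≈ 160

CI width ∝ 1/√n
To reduce width by factor 2, need √n to grow by 2 → need 2² = 4 times as many samples.

Current: n = 40, width = 9.90
New: n = 160, width ≈ 4.79

Width reduced by factor of 9.90/4.79 = 2.07.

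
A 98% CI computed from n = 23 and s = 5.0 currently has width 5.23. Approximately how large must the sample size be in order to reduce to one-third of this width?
n ≈ 207

CI width ∝ 1/√n
To reduce width by factor 3, need √n to grow by 3 → need 3² = 9 times as many samples.

Current: n = 23, width = 5.23
New: n = 207, width ≈ 1.63

Width reduced by factor of 5.23/1.63 = 3.21.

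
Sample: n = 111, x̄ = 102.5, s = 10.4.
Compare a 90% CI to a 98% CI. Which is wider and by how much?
98% CI is wider by 1.38

df = 110
90% CI: t* = 1.659, (100.86, 104.14), width = 2 · t* · s/√n = 3.28
98% CI: t* = 2.361, (100.17, 104.83), width = 2 · t* · s/√n = 4.66

The 98% CI is wider by 4.66 - 3.28 = 1.38.
Higher confidence requires a wider interval.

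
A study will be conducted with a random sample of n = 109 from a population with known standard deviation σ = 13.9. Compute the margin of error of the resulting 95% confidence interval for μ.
Margin of error = 2.61

Margin of error = z* · σ/√n
= 1.960 · 13.9/√109
= 1.960 · 13.9/10.4403
= 2.61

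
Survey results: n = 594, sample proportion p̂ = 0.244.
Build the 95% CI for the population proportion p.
(0.209, 0.279)

Proportion CI:
SE = √(p̂(1-p̂)/n) = √(0.244 · 0.756 / 594) = 0.01762

z* = 1.960
Margin = z* · SE = 1.960 · 0.01762 = 0.0345

CI: 0.244 ± 0.0345 = (0.209, 0.279)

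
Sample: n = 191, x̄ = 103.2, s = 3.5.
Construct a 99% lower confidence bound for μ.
μ ≥ 102.61

Lower bound (one-sided):
t* = 2.346 (one-sided for 99%)
Lower bound = x̄ - t* · s/√n = 103.2 - 2.346 · 3.5/√191 = 102.61

We are 99% confident that μ ≥ 102.61.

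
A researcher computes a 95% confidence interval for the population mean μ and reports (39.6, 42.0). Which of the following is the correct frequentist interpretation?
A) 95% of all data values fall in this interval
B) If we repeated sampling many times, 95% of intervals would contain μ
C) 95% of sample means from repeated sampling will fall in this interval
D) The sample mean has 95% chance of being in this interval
B

A) Wrong — a CI is about the parameter μ, not individual data values.
B) Correct — this is the frequentist long-run coverage interpretation.
C) Wrong — coverage applies to intervals containing μ, not to future x̄ values.
D) Wrong — x̄ is observed and sits in the interval by construction.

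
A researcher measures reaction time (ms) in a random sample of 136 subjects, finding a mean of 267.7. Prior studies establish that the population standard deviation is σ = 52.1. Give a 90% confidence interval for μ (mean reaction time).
(260.35, 275.05)

z-interval (σ known):
z* = 1.645 for 90% confidence

Margin of error = z* · σ/√n = 1.645 · 52.1/√136 = 7.35

CI: (267.7 - 7.35, 267.7 + 7.35) = (260.35, 275.05)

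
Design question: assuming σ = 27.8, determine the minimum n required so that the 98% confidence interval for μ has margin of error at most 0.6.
n ≥ 11615

For margin E ≤ 0.6:
n ≥ (z* · σ / E)²
n ≥ (2.326 · 27.8 / 0.6)²
n ≥ 11614.66

Minimum n = 11615 (rounding up)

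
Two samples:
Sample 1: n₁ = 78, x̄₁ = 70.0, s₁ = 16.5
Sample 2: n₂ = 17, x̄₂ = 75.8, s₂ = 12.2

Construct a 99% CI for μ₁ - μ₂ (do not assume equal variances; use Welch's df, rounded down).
(-15.42, 3.82)

Difference: x̄₁ - x̄₂ = -5.80
SE = √(s₁²/n₁ + s₂²/n₂) = √(16.5²/78 + 12.2²/17) = 3.4994
df = 30.30 → 30 (Welch–Satterthwaite, rounded down)
t* = 2.750

CI: -5.80 ± 2.750 · 3.4994 = -5.80 ± 9.62 = (-15.42, 3.82)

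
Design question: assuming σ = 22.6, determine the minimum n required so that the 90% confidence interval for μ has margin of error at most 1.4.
n ≥ 706

For margin E ≤ 1.4:
n ≥ (z* · σ / E)²
n ≥ (1.645 · 22.6 / 1.4)²
n ≥ 705.17

Minimum n = 706 (rounding up)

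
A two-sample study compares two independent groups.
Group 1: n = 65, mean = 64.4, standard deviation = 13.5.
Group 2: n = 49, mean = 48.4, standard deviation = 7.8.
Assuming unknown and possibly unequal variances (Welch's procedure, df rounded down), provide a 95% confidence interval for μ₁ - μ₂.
(12.01, 19.99)

Difference: x̄₁ - x̄₂ = 16.00
SE = √(s₁²/n₁ + s₂²/n₂) = √(13.5²/65 + 7.8²/49) = 2.0113
df = 105.62 → 105 (Welch–Satterthwaite, rounded down)
t* = 1.983

CI: 16.00 ± 1.983 · 2.0113 = 16.00 ± 3.99 = (12.01, 19.99)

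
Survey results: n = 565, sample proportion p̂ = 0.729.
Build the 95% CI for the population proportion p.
(0.692, 0.766)

Proportion CI:
SE = √(p̂(1-p̂)/n) = √(0.729 · 0.271 / 565) = 0.01870

z* = 1.960
Margin = z* · SE = 1.960 · 0.01870 = 0.0367

CI: 0.729 ± 0.0367 = (0.692, 0.766)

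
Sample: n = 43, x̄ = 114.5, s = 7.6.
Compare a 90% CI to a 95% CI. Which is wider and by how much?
95% CI is wider by 0.78

df = 42
90% CI: t* = 1.682, (112.55, 116.45), width = 2 · t* · s/√n = 3.90
95% CI: t* = 2.018, (112.16, 116.84), width = 2 · t* · s/√n = 4.68

The 95% CI is wider by 4.68 - 3.90 = 0.78.
Higher confidence requires a wider interval.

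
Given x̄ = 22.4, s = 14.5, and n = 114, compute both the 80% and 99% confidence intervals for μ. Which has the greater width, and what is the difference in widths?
99% CI is wider by 3.62

df = 113
80% CI: t* = 1.289, (20.65, 24.15), width = 2 · t* · s/√n = 3.50
99% CI: t* = 2.620, (18.84, 25.96), width = 2 · t* · s/√n = 7.12

The 99% CI is wider by 7.12 - 3.50 = 3.62.
Higher confidence requires a wider interval.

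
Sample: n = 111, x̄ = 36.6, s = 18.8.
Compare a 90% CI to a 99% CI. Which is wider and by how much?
99% CI is wider by 3.43

df = 110
90% CI: t* = 1.659, (33.64, 39.56), width = 2 · t* · s/√n = 5.92
99% CI: t* = 2.621, (31.92, 41.28), width = 2 · t* · s/√n = 9.35

The 99% CI is wider by 9.35 - 5.92 = 3.43.
Higher confidence requires a wider interval.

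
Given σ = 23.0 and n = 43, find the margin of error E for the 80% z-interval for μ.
Margin of error = 4.50

Margin of error = z* · σ/√n
= 1.282 · 23.0/√43
= 1.282 · 23.0/6.5574
= 4.50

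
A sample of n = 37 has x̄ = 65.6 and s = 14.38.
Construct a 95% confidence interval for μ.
(60.81, 70.39)

t-interval (σ unknown):
df = n - 1 = 36
t* = 2.028 for 95% confidence

Margin of error = t* · s/√n = 2.028 · 14.38/√37 = 4.79

CI: (60.81, 70.39)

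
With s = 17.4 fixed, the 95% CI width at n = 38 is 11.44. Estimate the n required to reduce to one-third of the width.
n ≈ 342

CI width ∝ 1/√n
To reduce width by factor 3, need √n to grow by 3 → need 3² = 9 times as many samples.

Current: n = 38, width = 11.44
New: n = 342, width ≈ 3.70

Width reduced by factor of 11.44/3.70 = 3.09.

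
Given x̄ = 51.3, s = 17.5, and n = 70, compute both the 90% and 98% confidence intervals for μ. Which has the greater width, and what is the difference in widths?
98% CI is wider by 2.99

df = 69
90% CI: t* = 1.667, (47.81, 54.79), width = 2 · t* · s/√n = 6.97
98% CI: t* = 2.382, (46.32, 56.28), width = 2 · t* · s/√n = 9.96

The 98% CI is wider by 9.96 - 6.97 = 2.99.
Higher confidence requires a wider interval.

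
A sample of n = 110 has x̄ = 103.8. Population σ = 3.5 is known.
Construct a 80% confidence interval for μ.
(103.37, 104.23)

z-interval (σ known):
z* = 1.282 for 80% confidence

Margin of error = z* · σ/√n = 1.282 · 3.5/√110 = 0.43

CI: (103.8 - 0.43, 103.8 + 0.43) = (103.37, 104.23)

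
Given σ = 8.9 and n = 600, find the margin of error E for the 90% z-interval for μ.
Margin of error = 0.60

Margin of error = z* · σ/√n
= 1.645 · 8.9/√600
= 1.645 · 8.9/24.4949
= 0.60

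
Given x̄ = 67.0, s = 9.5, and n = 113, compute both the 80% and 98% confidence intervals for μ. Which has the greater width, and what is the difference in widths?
98% CI is wider by 1.92

df = 112
80% CI: t* = 1.289, (65.85, 68.15), width = 2 · t* · s/√n = 2.30
98% CI: t* = 2.360, (64.89, 69.11), width = 2 · t* · s/√n = 4.22

The 98% CI is wider by 4.22 - 2.30 = 1.92.
Higher confidence requires a wider interval.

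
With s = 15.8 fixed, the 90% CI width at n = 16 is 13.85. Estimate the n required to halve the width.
n ≈ 64

CI width ∝ 1/√n
To reduce width by factor 2, need √n to grow by 2 → need 2² = 4 times as many samples.

Current: n = 16, width = 13.85
New: n = 64, width ≈ 6.59

Width reduced by factor of 13.85/6.59 = 2.10.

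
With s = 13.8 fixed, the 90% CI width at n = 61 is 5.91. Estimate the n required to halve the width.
n ≈ 244

CI width ∝ 1/√n
To reduce width by factor 2, need √n to grow by 2 → need 2² = 4 times as many samples.

Current: n = 61, width = 5.91
New: n = 244, width ≈ 2.92

Width reduced by factor of 5.91/2.92 = 2.02.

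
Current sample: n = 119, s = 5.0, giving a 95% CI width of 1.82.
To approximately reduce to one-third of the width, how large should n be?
n ≈ 1071

CI width ∝ 1/√n
To reduce width by factor 3, need √n to grow by 3 → need 3² = 9 times as many samples.

Current: n = 119, width = 1.82
New: n = 1071, width ≈ 0.60

Width reduced by factor of 1.82/0.60 = 3.03.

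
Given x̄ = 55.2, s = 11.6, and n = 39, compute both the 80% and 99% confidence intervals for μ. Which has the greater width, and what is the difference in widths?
99% CI is wider by 5.24

df = 38
80% CI: t* = 1.304, (52.78, 57.62), width = 2 · t* · s/√n = 4.84
99% CI: t* = 2.712, (50.16, 60.24), width = 2 · t* · s/√n = 10.08

The 99% CI is wider by 10.08 - 4.84 = 5.24.
Higher confidence requires a wider interval.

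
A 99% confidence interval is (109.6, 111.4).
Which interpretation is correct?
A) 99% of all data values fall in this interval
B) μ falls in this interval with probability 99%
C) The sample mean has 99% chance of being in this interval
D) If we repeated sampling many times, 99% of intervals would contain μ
D

A) Wrong — a CI is about the parameter μ, not individual data values.
B) Wrong — μ is fixed; the randomness lives in the interval, not in μ.
C) Wrong — x̄ is observed and sits in the interval by construction.
D) Correct — this is the frequentist long-run coverage interpretation.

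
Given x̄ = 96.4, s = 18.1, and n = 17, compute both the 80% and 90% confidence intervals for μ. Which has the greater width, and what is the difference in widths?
90% CI is wider by 3.59

df = 16
80% CI: t* = 1.337, (90.53, 102.27), width = 2 · t* · s/√n = 11.74
90% CI: t* = 1.746, (88.74, 104.06), width = 2 · t* · s/√n = 15.33

The 90% CI is wider by 15.33 - 11.74 = 3.59.
Higher confidence requires a wider interval.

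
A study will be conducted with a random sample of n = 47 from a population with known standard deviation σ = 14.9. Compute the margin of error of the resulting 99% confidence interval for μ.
Margin of error = 5.60

Margin of error = z* · σ/√n
= 2.576 · 14.9/√47
= 2.576 · 14.9/6.8557
= 5.60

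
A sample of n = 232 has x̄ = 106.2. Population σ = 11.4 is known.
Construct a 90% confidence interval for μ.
(104.97, 107.43)

z-interval (σ known):
z* = 1.645 for 90% confidence

Margin of error = z* · σ/√n = 1.645 · 11.4/√232 = 1.23

CI: (106.2 - 1.23, 106.2 + 1.23) = (104.97, 107.43)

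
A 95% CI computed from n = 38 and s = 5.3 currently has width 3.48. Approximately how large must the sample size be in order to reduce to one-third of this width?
n ≈ 342

CI width ∝ 1/√n
To reduce width by factor 3, need √n to grow by 3 → need 3² = 9 times as many samples.

Current: n = 38, width = 3.48
New: n = 342, width ≈ 1.13

Width reduced by factor of 3.48/1.13 = 3.08.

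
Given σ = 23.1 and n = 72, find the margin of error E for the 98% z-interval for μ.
Margin of error = 6.33

Margin of error = z* · σ/√n
= 2.326 · 23.1/√72
= 2.326 · 23.1/8.4853
= 6.33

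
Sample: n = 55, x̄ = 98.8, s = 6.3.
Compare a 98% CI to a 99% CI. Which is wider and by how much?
99% CI is wider by 0.47

df = 54
98% CI: t* = 2.397, (96.76, 100.84), width = 2 · t* · s/√n = 4.07
99% CI: t* = 2.670, (96.53, 101.07), width = 2 · t* · s/√n = 4.54

The 99% CI is wider by 4.54 - 4.07 = 0.47.
Higher confidence requires a wider interval.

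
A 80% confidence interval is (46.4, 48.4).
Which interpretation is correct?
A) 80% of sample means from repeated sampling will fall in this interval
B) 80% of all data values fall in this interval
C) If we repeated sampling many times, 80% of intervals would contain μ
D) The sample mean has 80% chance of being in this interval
C

A) Wrong — coverage applies to intervals containing μ, not to future x̄ values.
B) Wrong — a CI is about the parameter μ, not individual data values.
C) Correct — this is the frequentist long-run coverage interpretation.
D) Wrong — x̄ is observed and sits in the interval by construction.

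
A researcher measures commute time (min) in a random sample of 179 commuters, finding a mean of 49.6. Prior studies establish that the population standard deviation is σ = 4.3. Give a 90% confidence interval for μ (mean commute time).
(49.07, 50.13)

z-interval (σ known):
z* = 1.645 for 90% confidence

Margin of error = z* · σ/√n = 1.645 · 4.3/√179 = 0.53

CI: (49.6 - 0.53, 49.6 + 0.53) = (49.07, 50.13)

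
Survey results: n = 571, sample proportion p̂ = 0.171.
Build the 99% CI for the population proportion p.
(0.130, 0.212)

Proportion CI:
SE = √(p̂(1-p̂)/n) = √(0.171 · 0.829 / 571) = 0.01576

z* = 2.576
Margin = z* · SE = 2.576 · 0.01576 = 0.0406

CI: 0.171 ± 0.0406 = (0.130, 0.212)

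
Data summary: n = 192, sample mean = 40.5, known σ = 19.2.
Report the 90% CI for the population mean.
(38.22, 42.78)

z-interval (σ known):
z* = 1.645 for 90% confidence

Margin of error = z* · σ/√n = 1.645 · 19.2/√192 = 2.28

CI: (40.5 - 2.28, 40.5 + 2.28) = (38.22, 42.78)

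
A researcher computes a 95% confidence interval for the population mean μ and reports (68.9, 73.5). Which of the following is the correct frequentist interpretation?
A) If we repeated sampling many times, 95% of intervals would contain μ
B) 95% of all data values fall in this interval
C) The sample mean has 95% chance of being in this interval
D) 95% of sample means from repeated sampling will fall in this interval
A

A) Correct — this is the frequentist long-run coverage interpretation.
B) Wrong — a CI is about the parameter μ, not individual data values.
C) Wrong — x̄ is observed and sits in the interval by construction.
D) Wrong — coverage applies to intervals containing μ, not to future x̄ values.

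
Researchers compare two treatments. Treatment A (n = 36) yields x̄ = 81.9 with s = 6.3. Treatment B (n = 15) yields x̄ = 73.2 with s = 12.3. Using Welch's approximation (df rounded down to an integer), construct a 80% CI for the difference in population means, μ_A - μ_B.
(4.24, 13.16)

Difference: x̄₁ - x̄₂ = 8.70
SE = √(s₁²/n₁ + s₂²/n₂) = √(6.3²/36 + 12.3²/15) = 3.3449
df = 17.15 → 17 (Welch–Satterthwaite, rounded down)
t* = 1.333

CI: 8.70 ± 1.333 · 3.3449 = 8.70 ± 4.46 = (4.24, 13.16)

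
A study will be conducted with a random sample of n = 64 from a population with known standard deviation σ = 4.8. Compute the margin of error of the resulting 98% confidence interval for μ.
Margin of error = 1.40

Margin of error = z* · σ/√n
= 2.326 · 4.8/√64
= 2.326 · 4.8/8.0000
= 1.40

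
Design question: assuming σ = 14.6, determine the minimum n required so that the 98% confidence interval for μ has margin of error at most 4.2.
n ≥ 66

For margin E ≤ 4.2:
n ≥ (z* · σ / E)²
n ≥ (2.326 · 14.6 / 4.2)²
n ≥ 65.38

Minimum n = 66 (rounding up)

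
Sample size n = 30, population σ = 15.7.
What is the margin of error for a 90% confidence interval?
Margin of error = 4.72

Margin of error = z* · σ/√n
= 1.645 · 15.7/√30
= 1.645 · 15.7/5.4772
= 4.72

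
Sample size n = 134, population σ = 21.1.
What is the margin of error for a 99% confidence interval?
Margin of error = 4.70

Margin of error = z* · σ/√n
= 2.576 · 21.1/√134
= 2.576 · 21.1/11.5758
= 4.70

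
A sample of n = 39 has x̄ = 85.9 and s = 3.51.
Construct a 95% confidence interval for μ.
(84.76, 87.04)

t-interval (σ unknown):
df = n - 1 = 38
t* = 2.024 for 95% confidence

Margin of error = t* · s/√n = 2.024 · 3.51/√39 = 1.14

CI: (84.76, 87.04)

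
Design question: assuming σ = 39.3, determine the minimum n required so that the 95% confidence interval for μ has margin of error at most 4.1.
n ≥ 353

For margin E ≤ 4.1:
n ≥ (z* · σ / E)²
n ≥ (1.960 · 39.3 / 4.1)²
n ≥ 352.96

Minimum n = 353 (rounding up)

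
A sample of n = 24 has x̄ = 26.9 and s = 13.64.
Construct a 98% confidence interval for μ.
(19.94, 33.86)

t-interval (σ unknown):
df = n - 1 = 23
t* = 2.500 for 98% confidence

Margin of error = t* · s/√n = 2.500 · 13.64/√24 = 6.96

CI: (19.94, 33.86)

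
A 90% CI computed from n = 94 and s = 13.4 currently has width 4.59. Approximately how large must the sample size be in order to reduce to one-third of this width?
n ≈ 846

CI width ∝ 1/√n
To reduce width by factor 3, need √n to grow by 3 → need 3² = 9 times as many samples.

Current: n = 94, width = 4.59
New: n = 846, width ≈ 1.52

Width reduced by factor of 4.59/1.52 = 3.02.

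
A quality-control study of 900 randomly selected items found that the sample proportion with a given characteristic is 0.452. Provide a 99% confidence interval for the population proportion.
(0.409, 0.495)

Proportion CI:
SE = √(p̂(1-p̂)/n) = √(0.452 · 0.548 / 900) = 0.01659

z* = 2.576
Margin = z* · SE = 2.576 · 0.01659 = 0.0427

CI: 0.452 ± 0.0427 = (0.409, 0.495)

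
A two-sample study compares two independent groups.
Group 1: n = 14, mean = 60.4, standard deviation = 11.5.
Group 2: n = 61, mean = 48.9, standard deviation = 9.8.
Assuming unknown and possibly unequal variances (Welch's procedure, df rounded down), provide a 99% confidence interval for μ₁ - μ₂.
(1.88, 21.12)

Difference: x̄₁ - x̄₂ = 11.50
SE = √(s₁²/n₁ + s₂²/n₂) = √(11.5²/14 + 9.8²/61) = 3.3198
df = 17.59 → 17 (Welch–Satterthwaite, rounded down)
t* = 2.898

CI: 11.50 ± 2.898 · 3.3198 = 11.50 ± 9.62 = (1.88, 21.12)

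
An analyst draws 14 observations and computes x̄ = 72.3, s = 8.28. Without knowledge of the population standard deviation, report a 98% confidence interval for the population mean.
(66.44, 78.16)

t-interval (σ unknown):
df = n - 1 = 13
t* = 2.650 for 98% confidence

Margin of error = t* · s/√n = 2.650 · 8.28/√14 = 5.86

CI: (66.44, 78.16)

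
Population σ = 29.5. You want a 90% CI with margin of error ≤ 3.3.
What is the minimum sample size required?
n ≥ 217

For margin E ≤ 3.3:
n ≥ (z* · σ / E)²
n ≥ (1.645 · 29.5 / 3.3)²
n ≥ 216.25

Minimum n = 217 (rounding up)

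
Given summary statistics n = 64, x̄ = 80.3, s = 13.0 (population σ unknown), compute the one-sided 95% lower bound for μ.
μ ≥ 77.59

Lower bound (one-sided):
t* = 1.669 (one-sided for 95%)
Lower bound = x̄ - t* · s/√n = 80.3 - 1.669 · 13.0/√64 = 77.59

We are 95% confident that μ ≥ 77.59.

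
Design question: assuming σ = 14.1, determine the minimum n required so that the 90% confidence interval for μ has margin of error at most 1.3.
n ≥ 319

For margin E ≤ 1.3:
n ≥ (z* · σ / E)²
n ≥ (1.645 · 14.1 / 1.3)²
n ≥ 318.33

Minimum n = 319 (rounding up)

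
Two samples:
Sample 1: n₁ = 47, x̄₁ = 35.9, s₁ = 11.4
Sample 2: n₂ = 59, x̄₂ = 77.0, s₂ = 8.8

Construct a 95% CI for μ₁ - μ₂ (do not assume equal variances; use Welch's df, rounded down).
(-45.12, -37.08)

Difference: x̄₁ - x̄₂ = -41.10
SE = √(s₁²/n₁ + s₂²/n₂) = √(11.4²/47 + 8.8²/59) = 2.0193
df = 84.87 → 84 (Welch–Satterthwaite, rounded down)
t* = 1.989

CI: -41.10 ± 1.989 · 2.0193 = -41.10 ± 4.02 = (-45.12, -37.08)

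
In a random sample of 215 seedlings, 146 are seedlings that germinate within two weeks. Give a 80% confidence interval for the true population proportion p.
(0.638, 0.720)

Proportion CI:
p̂ = 146/215 = 0.67907
SE = √(p̂(1-p̂)/n) = √(0.67907 · 0.32093 / 215) = 0.03184

z* = 1.282
Margin = z* · SE = 1.282 · 0.03184 = 0.0408

CI: 0.67907 ± 0.0408 = (0.638, 0.720)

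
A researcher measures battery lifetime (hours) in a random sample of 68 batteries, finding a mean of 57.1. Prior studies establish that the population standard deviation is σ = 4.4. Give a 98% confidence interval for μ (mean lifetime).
(55.86, 58.34)

z-interval (σ known):
z* = 2.326 for 98% confidence

Margin of error = z* · σ/√n = 2.326 · 4.4/√68 = 1.24

CI: (57.1 - 1.24, 57.1 + 1.24) = (55.86, 58.34)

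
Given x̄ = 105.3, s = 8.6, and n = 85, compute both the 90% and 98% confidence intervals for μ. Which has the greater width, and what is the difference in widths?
98% CI is wider by 1.33

df = 84
90% CI: t* = 1.663, (103.75, 106.85), width = 2 · t* · s/√n = 3.10
98% CI: t* = 2.372, (103.09, 107.51), width = 2 · t* · s/√n = 4.43

The 98% CI is wider by 4.43 - 3.10 = 1.33.
Higher confidence requires a wider interval.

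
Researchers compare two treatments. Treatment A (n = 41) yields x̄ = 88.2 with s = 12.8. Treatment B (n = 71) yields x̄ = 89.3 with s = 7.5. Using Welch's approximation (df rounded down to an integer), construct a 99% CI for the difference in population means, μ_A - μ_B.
(-6.94, 4.74)

Difference: x̄₁ - x̄₂ = -1.10
SE = √(s₁²/n₁ + s₂²/n₂) = √(12.8²/41 + 7.5²/71) = 2.1882
df = 56.17 → 56 (Welch–Satterthwaite, rounded down)
t* = 2.667

CI: -1.10 ± 2.667 · 2.1882 = -1.10 ± 5.84 = (-6.94, 4.74)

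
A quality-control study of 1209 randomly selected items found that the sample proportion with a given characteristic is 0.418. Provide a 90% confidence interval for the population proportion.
(0.395, 0.441)

Proportion CI:
SE = √(p̂(1-p̂)/n) = √(0.418 · 0.582 / 1209) = 0.01419

z* = 1.645
Margin = z* · SE = 1.645 · 0.01419 = 0.0233

CI: 0.418 ± 0.0233 = (0.395, 0.441)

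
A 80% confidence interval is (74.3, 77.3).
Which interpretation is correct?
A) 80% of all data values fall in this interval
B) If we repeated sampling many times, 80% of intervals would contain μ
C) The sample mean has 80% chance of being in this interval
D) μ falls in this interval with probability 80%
B

A) Wrong — a CI is about the parameter μ, not individual data values.
B) Correct — this is the frequentist long-run coverage interpretation.
C) Wrong — x̄ is observed and sits in the interval by construction.
D) Wrong — μ is fixed; the randomness lives in the interval, not in μ.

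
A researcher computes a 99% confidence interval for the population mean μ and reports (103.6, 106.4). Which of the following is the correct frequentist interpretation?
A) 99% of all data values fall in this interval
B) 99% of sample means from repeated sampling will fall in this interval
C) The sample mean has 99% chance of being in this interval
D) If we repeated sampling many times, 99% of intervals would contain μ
D

A) Wrong — a CI is about the parameter μ, not individual data values.
B) Wrong — coverage applies to intervals containing μ, not to future x̄ values.
C) Wrong — x̄ is observed and sits in the interval by construction.
D) Correct — this is the frequentist long-run coverage interpretation.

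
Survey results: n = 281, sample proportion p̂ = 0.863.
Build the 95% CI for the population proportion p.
(0.823, 0.903)

Proportion CI:
SE = √(p̂(1-p̂)/n) = √(0.863 · 0.137 / 281) = 0.02051

z* = 1.960
Margin = z* · SE = 1.960 · 0.02051 = 0.0402

CI: 0.863 ± 0.0402 = (0.823, 0.903)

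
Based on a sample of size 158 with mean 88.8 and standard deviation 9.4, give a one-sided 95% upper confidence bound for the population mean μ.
μ ≤ 90.04

Upper bound (one-sided):
t* = 1.655 (one-sided for 95%)
Upper bound = x̄ + t* · s/√n = 88.8 + 1.655 · 9.4/√158 = 90.04

We are 95% confident that μ ≤ 90.04.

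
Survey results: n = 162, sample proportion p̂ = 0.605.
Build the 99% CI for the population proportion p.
(0.506, 0.704)

Proportion CI:
SE = √(p̂(1-p̂)/n) = √(0.605 · 0.395 / 162) = 0.03841

z* = 2.576
Margin = z* · SE = 2.576 · 0.03841 = 0.0989

CI: 0.605 ± 0.0989 = (0.506, 0.704)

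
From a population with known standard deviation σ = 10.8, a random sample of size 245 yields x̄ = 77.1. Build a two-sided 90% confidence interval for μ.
(75.96, 78.24)

z-interval (σ known):
z* = 1.645 for 90% confidence

Margin of error = z* · σ/√n = 1.645 · 10.8/√245 = 1.14

CI: (77.1 - 1.14, 77.1 + 1.14) = (75.96, 78.24)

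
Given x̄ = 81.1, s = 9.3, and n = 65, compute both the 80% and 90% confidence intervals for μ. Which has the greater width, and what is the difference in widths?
90% CI is wider by 0.86

df = 64
80% CI: t* = 1.295, (79.61, 82.59), width = 2 · t* · s/√n = 2.99
90% CI: t* = 1.669, (79.17, 83.03), width = 2 · t* · s/√n = 3.85

The 90% CI is wider by 3.85 - 2.99 = 0.86.
Higher confidence requires a wider interval.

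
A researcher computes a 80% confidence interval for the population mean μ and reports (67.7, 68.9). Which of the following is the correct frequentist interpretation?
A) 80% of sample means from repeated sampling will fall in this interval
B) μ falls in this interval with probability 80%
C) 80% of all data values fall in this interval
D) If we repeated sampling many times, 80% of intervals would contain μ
D

A) Wrong — coverage applies to intervals containing μ, not to future x̄ values.
B) Wrong — μ is fixed; the randomness lives in the interval, not in μ.
C) Wrong — a CI is about the parameter μ, not individual data values.
D) Correct — this is the frequentist long-run coverage interpretation.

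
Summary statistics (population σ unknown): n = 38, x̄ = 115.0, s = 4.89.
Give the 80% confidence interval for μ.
(113.96, 116.04)

t-interval (σ unknown):
df = n - 1 = 37
t* = 1.305 for 80% confidence

Margin of error = t* · s/√n = 1.305 · 4.89/√38 = 1.04

CI: (113.96, 116.04)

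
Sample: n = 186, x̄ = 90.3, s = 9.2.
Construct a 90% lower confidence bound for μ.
μ ≥ 89.43

Lower bound (one-sided):
t* = 1.286 (one-sided for 90%)
Lower bound = x̄ - t* · s/√n = 90.3 - 1.286 · 9.2/√186 = 89.43

We are 90% confident that μ ≥ 89.43.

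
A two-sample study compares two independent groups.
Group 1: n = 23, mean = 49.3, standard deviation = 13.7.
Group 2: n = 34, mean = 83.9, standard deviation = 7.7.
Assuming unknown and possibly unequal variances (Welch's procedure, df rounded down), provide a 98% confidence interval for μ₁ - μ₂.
(-42.32, -26.88)

Difference: x̄₁ - x̄₂ = -34.60
SE = √(s₁²/n₁ + s₂²/n₂) = √(13.7²/23 + 7.7²/34) = 3.1471
df = 31.45 → 31 (Welch–Satterthwaite, rounded down)
t* = 2.453

CI: -34.60 ± 2.453 · 3.1471 = -34.60 ± 7.72 = (-42.32, -26.88)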